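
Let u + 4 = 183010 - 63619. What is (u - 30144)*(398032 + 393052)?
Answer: 70598709412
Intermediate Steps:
u = 119387 (u = -4 + (183010 - 63619) = -4 + 119391 = 119387)
(u - 30144)*(398032 + 393052) = (119387 - 30144)*(398032 + 393052) = 89243*791084 = 70598709412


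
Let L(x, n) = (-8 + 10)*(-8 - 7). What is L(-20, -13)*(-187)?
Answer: 5610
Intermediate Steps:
L(x, n) = -30 (L(x, n) = 2*(-15) = -30)
L(-20, -13)*(-187) = -30*(-187) = 5610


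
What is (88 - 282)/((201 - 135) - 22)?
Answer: -97/22 ≈ -4.4091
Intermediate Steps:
(88 - 282)/((201 - 135) - 22) = -194/(66 - 22) = -194/44 = -194*1/44 = -97/22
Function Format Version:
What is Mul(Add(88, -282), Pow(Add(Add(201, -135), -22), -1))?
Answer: Rational(-97, 22) ≈ -4.4091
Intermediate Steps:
Mul(Add(88, -282), Pow(Add(Add(201, -135), -22), -1)) = Mul(-194, Pow(Add(66, -22), -1)) = Mul(-194, Pow(44, -1)) = Mul(-194, Rational(1, 44)) = Rational(-97, 22)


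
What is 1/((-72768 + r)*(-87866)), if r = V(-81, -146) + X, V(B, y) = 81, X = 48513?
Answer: 1/2124072684 ≈ 4.7079e-10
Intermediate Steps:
r = 48594 (r = 81 + 48513 = 48594)
1/((-72768 + r)*(-87866)) = 1/((-72768 + 48594)*(-87866)) = -1/87866/(-24174) = -1/24174*(-1/87866) = 1/2124072684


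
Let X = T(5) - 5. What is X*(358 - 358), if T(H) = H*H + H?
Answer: 0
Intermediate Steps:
T(H) = H + H**2 (T(H) = H**2 + H = H + H**2)
X = 25 (X = 5*(1 + 5) - 5 = 5*6 - 5 = 30 - 5 = 25)
X*(358 - 358) = 25*(358 - 358) = 25*0 = 0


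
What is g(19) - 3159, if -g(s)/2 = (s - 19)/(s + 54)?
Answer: -3159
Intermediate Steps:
g(s) = -2*(-19 + s)/(54 + s) (g(s) = -2*(s - 19)/(s + 54) = -2*(-19 + s)/(54 + s))
g(19) - 3159 = 2*(19 - 1*19)/(54 + 19) - 3159 = 2*(19 - 19)/73 - 3159 = 2*(1/73)*0 - 3159 = 0 - 3159 = -3159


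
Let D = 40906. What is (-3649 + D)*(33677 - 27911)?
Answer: 214823862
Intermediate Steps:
(-3649 + D)*(33677 - 27911) = (-3649 + 40906)*(33677 - 27911) = 37257*5766 = 214823862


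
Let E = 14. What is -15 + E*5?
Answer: 55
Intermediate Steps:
-15 + E*5 = -15 + 14*5 = -15 + 70 = 55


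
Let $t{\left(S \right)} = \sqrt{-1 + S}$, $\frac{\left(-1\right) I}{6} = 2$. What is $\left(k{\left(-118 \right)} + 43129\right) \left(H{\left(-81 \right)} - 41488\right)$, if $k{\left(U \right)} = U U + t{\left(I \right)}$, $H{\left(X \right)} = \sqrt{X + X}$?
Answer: $- \left(41488 - 9 i \sqrt{2}\right) \left(57053 + i \sqrt{13}\right) \approx -2.367 \cdot 10^{9} + 5.7658 \cdot 10^{5} i$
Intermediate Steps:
$I = -12$ ($I = \left(-6\right) 2 = -12$)
$H{\left(X \right)} = \sqrt{2} \sqrt{X}$ ($H{\left(X \right)} = \sqrt{2 X} = \sqrt{2} \sqrt{X}$)
$k{\left(U \right)} = U^{2} + i \sqrt{13}$ ($k{\left(U \right)} = U U + \sqrt{-1 - 12} = U^{2} + \sqrt{-13} = U^{2} + i \sqrt{13}$)
$\left(k{\left(-118 \right)} + 43129\right) \left(H{\left(-81 \right)} - 41488\right) = \left(\left(\left(-118\right)^{2} + i \sqrt{13}\right) + 43129\right) \left(\sqrt{2} \sqrt{-81} - 41488\right) = \left(\left(13924 + i \sqrt{13}\right) + 43129\right) \left(\sqrt{2} \cdot 9 i - 41488\right) = \left(57053 + i \sqrt{13}\right) \left(9 i \sqrt{2} - 41488\right) = \left(57053 + i \sqrt{13}\right) \left(-41488 + 9 i \sqrt{2}\right) = \left(-41488 + 9 i \sqrt{2}\right) \left(57053 + i \sqrt{13}\right)$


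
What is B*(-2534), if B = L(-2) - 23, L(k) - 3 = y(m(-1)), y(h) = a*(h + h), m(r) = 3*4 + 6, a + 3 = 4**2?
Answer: -1135232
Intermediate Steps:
a = 13 (a = -3 + 4**2 = -3 + 16 = 13)
m(r) = 18 (m(r) = 12 + 6 = 18)
y(h) = 26*h (y(h) = 13*(h + h) = 13*(2*h) = 26*h)
L(k) = 471 (L(k) = 3 + 26*18 = 3 + 468 = 471)
B = 448 (B = 471 - 23 = 448)
B*(-2534) = 448*(-2534) = -1135232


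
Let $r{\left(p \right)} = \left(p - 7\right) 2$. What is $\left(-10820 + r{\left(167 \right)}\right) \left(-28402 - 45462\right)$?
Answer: $775572000$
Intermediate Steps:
$r{\left(p \right)} = -14 + 2 p$ ($r{\left(p \right)} = \left(-7 + p\right) 2 = -14 + 2 p$)
$\left(-10820 + r{\left(167 \right)}\right) \left(-28402 - 45462\right) = \left(-10820 + \left(-14 + 2 \cdot 167\right)\right) \left(-28402 - 45462\right) = \left(-10820 + \left(-14 + 334\right)\right) \left(-73864\right) = \left(-10820 + 320\right) \left(-73864\right) = \left(-10500\right) \left(-73864\right) = 775572000$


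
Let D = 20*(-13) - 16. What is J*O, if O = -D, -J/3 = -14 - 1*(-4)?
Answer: 8280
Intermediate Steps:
J = 30 (J = -3*(-14 - 1*(-4)) = -3*(-14 + 4) = -3*(-10) = 30)
D = -276 (D = -260 - 16 = -276)
O = 276 (O = -1*(-276) = 276)
J*O = 30*276 = 8280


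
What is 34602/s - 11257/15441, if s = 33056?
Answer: 81089045/255208848 ≈ 0.31774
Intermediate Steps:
34602/s - 11257/15441 = 34602/33056 - 11257/15441 = 34602*(1/33056) - 11257*1/15441 = 17301/16528 - 11257/15441 = 81089045/255208848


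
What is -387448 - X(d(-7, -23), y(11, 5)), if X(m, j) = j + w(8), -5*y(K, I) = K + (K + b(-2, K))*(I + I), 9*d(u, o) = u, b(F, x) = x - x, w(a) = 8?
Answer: -1937159/5 ≈ -3.8743e+5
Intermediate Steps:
b(F, x) = 0
d(u, o) = u/9
y(K, I) = -K/5 - 2*I*K/5 (y(K, I) = -(K + (K + 0)*(I + I))/5 = -(K + K*(2*I))/5 = -(K + 2*I*K)/5 = -K/5 - 2*I*K/5)
X(m, j) = 8 + j (X(m, j) = j + 8 = 8 + j)
-387448 - X(d(-7, -23), y(11, 5)) = -387448 - (8 + (1/5)*11*(-1 - 2*5)) = -387448 - (8 + (1/5)*11*(-1 - 10)) = -387448 - (8 + (1/5)*11*(-11)) = -387448 - (8 - 121/5) = -387448 - 1*(-81/5) = -387448 + 81/5 = -1937159/5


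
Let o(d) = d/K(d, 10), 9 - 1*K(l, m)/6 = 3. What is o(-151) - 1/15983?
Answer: -2413469/575388 ≈ -4.1945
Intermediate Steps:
K(l, m) = 36 (K(l, m) = 54 - 6*3 = 54 - 18 = 36)
o(d) = d/36
o(-151) - 1/15983 = (1/36)*(-151) - 1/15983 = -151/36 - 1*1/15983 = -151/36 - 1/15983 = -2413469/575388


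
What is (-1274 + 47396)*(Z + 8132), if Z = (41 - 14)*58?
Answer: 447291156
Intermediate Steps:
Z = 1566 (Z = 27*58 = 1566)
(-1274 + 47396)*(Z + 8132) = (-1274 + 47396)*(1566 + 8132) = 46122*9698 = 447291156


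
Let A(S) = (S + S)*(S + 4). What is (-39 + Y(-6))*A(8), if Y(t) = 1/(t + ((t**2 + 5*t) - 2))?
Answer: -7584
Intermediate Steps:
A(S) = 2*S*(4 + S) (A(S) = (2*S)*(4 + S) = 2*S*(4 + S))
Y(t) = 1/(-2 + t**2 + 6*t) (Y(t) = 1/(t + (-2 + t**2 + 5*t)) = 1/(-2 + t**2 + 6*t))
(-39 + Y(-6))*A(8) = (-39 + 1/(-2 + (-6)**2 + 6*(-6)))*(2*8*(4 + 8)) = (-39 + 1/(-2 + 36 - 36))*(2*8*12) = (-39 + 1/(-2))*192 = (-39 - 1/2)*192 = -79/2*192 = -7584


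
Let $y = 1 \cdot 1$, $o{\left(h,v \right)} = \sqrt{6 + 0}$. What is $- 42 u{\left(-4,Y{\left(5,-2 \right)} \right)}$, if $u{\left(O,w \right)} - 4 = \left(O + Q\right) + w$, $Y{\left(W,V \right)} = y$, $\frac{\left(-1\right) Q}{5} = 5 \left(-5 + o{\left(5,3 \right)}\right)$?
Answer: $-5292 + 1050 \sqrt{6} \approx -2720.0$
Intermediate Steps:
$o{\left(h,v \right)} = \sqrt{6}$
$Q = 125 - 25 \sqrt{6}$ ($Q = - 5 \cdot 5 \left(-5 + \sqrt{6}\right) = - 5 \left(-25 + 5 \sqrt{6}\right) = 125 - 25 \sqrt{6} \approx 63.763$)
$y = 1$
$Y{\left(W,V \right)} = 1$
$u{\left(O,w \right)} = 129 + O + w - 25 \sqrt{6}$ ($u{\left(O,w \right)} = 4 + \left(\left(O + \left(125 - 25 \sqrt{6}\right)\right) + w\right) = 4 + \left(\left(125 + O - 25 \sqrt{6}\right) + w\right) = 4 + \left(125 + O + w - 25 \sqrt{6}\right) = 129 + O + w - 25 \sqrt{6}$)
$- 42 u{\left(-4,Y{\left(5,-2 \right)} \right)} = - 42 \left(129 - 4 + 1 - 25 \sqrt{6}\right) = - 42 \left(126 - 25 \sqrt{6}\right) = -5292 + 1050 \sqrt{6}$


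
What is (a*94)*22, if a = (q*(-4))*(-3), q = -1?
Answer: -24816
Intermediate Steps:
a = -12 (a = -1*(-4)*(-3) = 4*(-3) = -12)
(a*94)*22 = -12*94*22 = -1128*22 = -24816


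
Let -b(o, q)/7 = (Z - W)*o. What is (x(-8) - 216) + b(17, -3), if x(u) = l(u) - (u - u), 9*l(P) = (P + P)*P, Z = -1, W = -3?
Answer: -3958/9 ≈ -439.78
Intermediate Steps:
b(o, q) = -14*o (b(o, q) = -7*(-1 - 1*(-3))*o = -7*(-1 + 3)*o = -14*o)
l(P) = 2*P²/9 (l(P) = ((P + P)*P)/9 = ((2*P)*P)/9 = (2*P²)/9 = 2*P²/9)
x(u) = 2*u²/9 (x(u) = 2*u²/9 - (u - u) = 2*u²/9 - 1*0 = 2*u²/9 + 0 = 2*u²/9)
(x(-8) - 216) + b(17, -3) = ((2/9)*(-8)² - 216) - 14*17 = ((2/9)*64 - 216) - 238 = (128/9 - 216) - 238 = -1816/9 - 238 = -3958/9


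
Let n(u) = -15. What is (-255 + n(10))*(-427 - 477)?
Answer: 244080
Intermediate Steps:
(-255 + n(10))*(-427 - 477) = (-255 - 15)*(-427 - 477) = -270*(-904) = 244080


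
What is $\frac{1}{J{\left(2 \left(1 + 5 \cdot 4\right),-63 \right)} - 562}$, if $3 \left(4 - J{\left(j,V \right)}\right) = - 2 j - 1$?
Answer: $- \frac{3}{1589} \approx -0.001888$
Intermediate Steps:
$J{\left(j,V \right)} = \frac{13}{3} + \frac{2 j}{3}$ ($J{\left(j,V \right)} = 4 - \frac{- 2 j - 1}{3} = 4 - \frac{-1 - 2 j}{3} = 4 + \left(\frac{1}{3} + \frac{2 j}{3}\right) = \frac{13}{3} + \frac{2 j}{3}$)
$\frac{1}{J{\left(2 \left(1 + 5 \cdot 4\right),-63 \right)} - 562} = \frac{1}{\left(\frac{13}{3} + \frac{2 \cdot 2 \left(1 + 5 \cdot 4\right)}{3}\right) - 562} = \frac{1}{\left(\frac{13}{3} + \frac{2 \cdot 2 \left(1 + 20\right)}{3}\right) - 562} = \frac{1}{\left(\frac{13}{3} + \frac{2 \cdot 2 \cdot 21}{3}\right) - 562} = \frac{1}{\left(\frac{13}{3} + \frac{2}{3} \cdot 42\right) - 562} = \frac{1}{\left(\frac{13}{3} + 28\right) - 562} = \frac{1}{\frac{97}{3} - 562} = \frac{1}{- \frac{1589}{3}} = - \frac{3}{1589}$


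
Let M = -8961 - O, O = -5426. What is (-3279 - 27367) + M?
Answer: -34181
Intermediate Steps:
M = -3535 (M = -8961 - 1*(-5426) = -8961 + 5426 = -3535)
(-3279 - 27367) + M = (-3279 - 27367) - 3535 = -30646 - 3535 = -34181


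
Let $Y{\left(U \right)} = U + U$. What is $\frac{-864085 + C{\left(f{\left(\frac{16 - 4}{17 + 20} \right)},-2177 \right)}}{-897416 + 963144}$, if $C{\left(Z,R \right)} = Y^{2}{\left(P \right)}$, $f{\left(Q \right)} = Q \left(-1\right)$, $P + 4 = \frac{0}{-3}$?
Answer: $- \frac{864021}{65728} \approx -13.145$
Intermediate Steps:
$P = -4$ ($P = -4 + \frac{0}{-3} = -4 + 0 \left(- \frac{1}{3}\right) = -4 + 0 = -4$)
$f{\left(Q \right)} = - Q$
$Y{\left(U \right)} = 2 U$
$C{\left(Z,R \right)} = 64$ ($C{\left(Z,R \right)} = \left(2 \left(-4\right)\right)^{2} = \left(-8\right)^{2} = 64$)
$\frac{-864085 + C{\left(f{\left(\frac{16 - 4}{17 + 20} \right)},-2177 \right)}}{-897416 + 963144} = \frac{-864085 + 64}{-897416 + 963144} = - \frac{864021}{65728}$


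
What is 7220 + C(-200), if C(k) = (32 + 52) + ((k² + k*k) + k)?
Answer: 87104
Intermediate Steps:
C(k) = 84 + k + 2*k² (C(k) = 84 + ((k² + k²) + k) = 84 + (2*k² + k) = 84 + (k + 2*k²) = 84 + k + 2*k²)
7220 + C(-200) = 7220 + (84 - 200 + 2*(-200)²) = 7220 + (84 - 200 + 2*40000) = 7220 + (84 - 200 + 80000) = 7220 + 79884 = 87104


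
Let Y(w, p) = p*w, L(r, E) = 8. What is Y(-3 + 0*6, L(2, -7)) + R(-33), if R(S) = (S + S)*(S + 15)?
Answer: 1164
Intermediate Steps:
R(S) = 2*S*(15 + S) (R(S) = (2*S)*(15 + S) = 2*S*(15 + S))
Y(-3 + 0*6, L(2, -7)) + R(-33) = 8*(-3 + 0*6) + 2*(-33)*(15 - 33) = 8*(-3 + 0) + 2*(-33)*(-18) = 8*(-3) + 1188 = -24 + 1188 = 1164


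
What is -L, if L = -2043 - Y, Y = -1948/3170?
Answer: 3237181/1585 ≈ 2042.4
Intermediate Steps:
Y = -974/1585 (Y = -1948*1/3170 = -974/1585 ≈ -0.61451)
L = -3237181/1585 (L = -2043 - 1*(-974/1585) = -2043 + 974/1585 = -3237181/1585 ≈ -2042.4)
-L = -1*(-3237181/1585) = 3237181/1585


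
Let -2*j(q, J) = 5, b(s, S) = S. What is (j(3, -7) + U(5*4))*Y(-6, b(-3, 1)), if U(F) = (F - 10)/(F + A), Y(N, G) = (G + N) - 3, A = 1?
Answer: 340/21 ≈ 16.190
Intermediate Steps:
j(q, J) = -5/2 (j(q, J) = -½*5 = -5/2)
Y(N, G) = -3 + G + N
U(F) = (-10 + F)/(1 + F) (U(F) = (F - 10)/(F + 1) = (-10 + F)/(1 + F))
(j(3, -7) + U(5*4))*Y(-6, b(-3, 1)) = (-5/2 + (-10 + 5*4)/(1 + 5*4))*(-3 + 1 - 6) = (-5/2 + (-10 + 20)/(1 + 20))*(-8) = (-5/2 + 10/21)*(-8) = -85/42*(-8) = 340/21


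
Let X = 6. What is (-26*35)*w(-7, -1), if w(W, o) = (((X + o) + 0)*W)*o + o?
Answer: -30940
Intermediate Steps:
w(W, o) = o + W*o*(6 + o) (w(W, o) = (((6 + o) + 0)*W)*o + o = ((6 + o)*W)*o + o = (W*(6 + o))*o + o = W*o*(6 + o) + o = o + W*o*(6 + o))
(-26*35)*w(-7, -1) = (-26*35)*(-(1 + 6*(-7) - 7*(-1))) = -(-910)*(1 - 42 + 7) = -(-910)*(-34) = -910*34 = -30940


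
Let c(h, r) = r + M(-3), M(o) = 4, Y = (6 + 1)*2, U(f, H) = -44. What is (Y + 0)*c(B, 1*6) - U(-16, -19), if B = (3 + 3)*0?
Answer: 184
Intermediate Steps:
Y = 14 (Y = 7*2 = 14)
B = 0 (B = 6*0 = 0)
c(h, r) = 4 + r (c(h, r) = r + 4 = 4 + r)
(Y + 0)*c(B, 1*6) - U(-16, -19) = (14 + 0)*(4 + 1*6) - 1*(-44) = 14*(4 + 6) + 44 = 14*10 + 44 = 140 + 44 = 184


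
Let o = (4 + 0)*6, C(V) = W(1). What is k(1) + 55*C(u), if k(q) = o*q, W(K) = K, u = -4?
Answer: 79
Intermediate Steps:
C(V) = 1
o = 24 (o = 4*6 = 24)
k(q) = 24*q
k(1) + 55*C(u) = 24*1 + 55*1 = 24 + 55 = 79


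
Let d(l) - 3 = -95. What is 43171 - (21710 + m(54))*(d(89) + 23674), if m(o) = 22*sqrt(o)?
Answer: -511922049 - 1556412*sqrt(6) ≈ -5.1573e+8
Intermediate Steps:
d(l) = -92 (d(l) = 3 - 95 = -92)
43171 - (21710 + m(54))*(d(89) + 23674) = 43171 - (21710 + 22*sqrt(54))*(-92 + 23674) = 43171 - (21710 + 22*(3*sqrt(6)))*23582 = 43171 - (21710 + 66*sqrt(6))*23582 = 43171 - (511965220 + 1556412*sqrt(6)) = 43171 + (-511965220 - 1556412*sqrt(6)) = -511922049 - 1556412*sqrt(6)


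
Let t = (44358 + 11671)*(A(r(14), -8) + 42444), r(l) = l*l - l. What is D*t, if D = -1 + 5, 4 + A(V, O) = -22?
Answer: 9506552488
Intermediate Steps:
r(l) = l² - l
A(V, O) = -26 (A(V, O) = -4 - 22 = -26)
t = 2376638122 (t = (44358 + 11671)*(-26 + 42444) = 56029*42418 = 2376638122)
D = 4
D*t = 4*2376638122 = 9506552488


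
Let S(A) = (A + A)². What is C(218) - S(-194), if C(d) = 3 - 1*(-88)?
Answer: -150453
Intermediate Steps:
S(A) = 4*A² (S(A) = (2*A)² = 4*A²)
C(d) = 91 (C(d) = 3 + 88 = 91)
C(218) - S(-194) = 91 - 4*(-194)² = 91 - 4*37636 = 91 - 1*150544 = 91 - 150544 = -150453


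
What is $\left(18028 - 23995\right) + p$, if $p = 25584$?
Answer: $19617$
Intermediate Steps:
$\left(18028 - 23995\right) + p = \left(18028 - 23995\right) + 25584 = -5967 + 25584 = 19617$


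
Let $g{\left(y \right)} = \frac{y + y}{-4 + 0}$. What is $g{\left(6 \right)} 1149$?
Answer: $-3447$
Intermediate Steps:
$g{\left(y \right)} = - \frac{y}{2}$ ($g{\left(y \right)} = \frac{2 y}{-4} = 2 y \left(- \frac{1}{4}\right) = - \frac{y}{2}$)
$g{\left(6 \right)} 1149 = \left(- \frac{1}{2}\right) 6 \cdot 1149 = \left(-3\right) 1149 = -3447$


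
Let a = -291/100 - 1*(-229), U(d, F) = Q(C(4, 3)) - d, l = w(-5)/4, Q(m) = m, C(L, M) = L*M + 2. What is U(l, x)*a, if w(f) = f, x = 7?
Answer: 1379149/400 ≈ 3447.9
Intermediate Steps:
C(L, M) = 2 + L*M
l = -5/4 ≈ -1.2500
U(d, F) = 14 - d (U(d, F) = (2 + 4*3) - d = (2 + 12) - d = 14 - d)
a = 22609/100 (a = -291*1/100 + 229 = -291/100 + 229 = 22609/100 ≈ 226.09)
U(l, x)*a = (14 - 1*(-5/4))*(22609/100) = (14 + 5/4)*(22609/100) = (61/4)*(22609/100) = 1379149/400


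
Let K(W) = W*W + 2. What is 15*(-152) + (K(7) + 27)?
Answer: -2202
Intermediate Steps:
K(W) = 2 + W**2 (K(W) = W**2 + 2 = 2 + W**2)
15*(-152) + (K(7) + 27) = 15*(-152) + ((2 + 7**2) + 27) = -2280 + ((2 + 49) + 27) = -2280 + (51 + 27) = -2280 + 78 = -2202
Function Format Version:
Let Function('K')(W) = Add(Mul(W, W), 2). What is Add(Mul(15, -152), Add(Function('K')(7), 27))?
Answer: -2202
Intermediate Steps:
Function('K')(W) = Add(2, Pow(W, 2)) (Function('K')(W) = Add(Pow(W, 2), 2) = Add(2, Pow(W, 2)))
Add(Mul(15, -152), Add(Function('K')(7), 27)) = Add(Mul(15, -152), Add(Add(2, Pow(7, 2)), 27)) = Add(-2280, Add(Add(2, 49), 27)) = Add(-2280, Add(51, 27)) = Add(-2280, 78) = -2202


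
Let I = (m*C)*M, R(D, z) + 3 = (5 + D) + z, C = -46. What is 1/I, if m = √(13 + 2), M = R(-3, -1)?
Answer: √15/1380 ≈ 0.0028065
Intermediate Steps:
R(D, z) = 2 + D + z (R(D, z) = -3 + ((5 + D) + z) = -3 + (5 + D + z) = 2 + D + z)
M = -2 (M = 2 - 3 - 1 = -2)
m = √15 ≈ 3.8730
I = 92*√15 (I = (√15*(-46))*(-2) = -46*√15*(-2) = 92*√15 ≈ 356.31)
1/I = 1/(92*√15) = √15/1380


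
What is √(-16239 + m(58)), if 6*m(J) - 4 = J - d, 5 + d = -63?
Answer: 2*I*√36489/3 ≈ 127.35*I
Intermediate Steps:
d = -68 (d = -5 - 63 = -68)
m(J) = 12 + J/6 (m(J) = ⅔ + (J - 1*(-68))/6 = ⅔ + (J + 68)/6 = ⅔ + (68 + J)/6 = ⅔ + (34/3 + J/6) = 12 + J/6)
√(-16239 + m(58)) = √(-16239 + (12 + (⅙)*58)) = √(-16239 + (12 + 29/3)) = √(-16239 + 65/3) = √(-48652/3) = 2*I*√36489/3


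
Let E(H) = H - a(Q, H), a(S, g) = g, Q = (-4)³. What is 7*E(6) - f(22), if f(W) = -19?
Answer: 19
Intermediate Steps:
Q = -64
E(H) = 0 (E(H) = H - H = 0)
7*E(6) - f(22) = 7*0 - 1*(-19) = 0 + 19 = 19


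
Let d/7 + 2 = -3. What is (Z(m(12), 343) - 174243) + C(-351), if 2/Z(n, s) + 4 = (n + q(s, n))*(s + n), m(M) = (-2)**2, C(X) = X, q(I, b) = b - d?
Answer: -2604418696/14917 ≈ -1.7459e+5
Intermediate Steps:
d = -35 (d = -14 + 7*(-3) = -14 - 21 = -35)
q(I, b) = 35 + b (q(I, b) = b - 1*(-35) = b + 35 = 35 + b)
m(M) = 4
Z(n, s) = 2/(-4 + (35 + 2*n)*(n + s)) (Z(n, s) = 2/(-4 + (n + (35 + n))*(s + n)) = 2/(-4 + (35 + 2*n)*(n + s)))
(Z(m(12), 343) - 174243) + C(-351) = (2/(-4 + 4**2 + 4*343 + 4*(35 + 4) + 343*(35 + 4)) - 174243) - 351 = (2/(-4 + 16 + 1372 + 4*39 + 343*39) - 174243) - 351 = (2/(-4 + 16 + 1372 + 156 + 13377) - 174243) - 351 = (2/14917 - 174243) - 351 = -2599182829/14917 - 351 = -2604418696/14917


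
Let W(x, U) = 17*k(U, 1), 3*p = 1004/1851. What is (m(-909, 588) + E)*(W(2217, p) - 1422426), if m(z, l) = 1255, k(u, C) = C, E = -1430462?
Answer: 2032916899663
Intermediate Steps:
p = 1004/5553 (p = (1004/1851)/3 = (1004*(1/1851))/3 = (⅓)*(1004/1851) = 1004/5553 ≈ 0.18080)
W(x, U) = 17 (W(x, U) = 17*1 = 17)
(m(-909, 588) + E)*(W(2217, p) - 1422426) = (1255 - 1430462)*(17 - 1422426) = -1429207*(-1422409) = 2032916899663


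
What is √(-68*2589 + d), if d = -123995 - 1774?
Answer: I*√301821 ≈ 549.38*I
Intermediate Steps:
d = -125769
√(-68*2589 + d) = √(-68*2589 - 125769) = √(-176052 - 125769) = √(-301821) = I*√301821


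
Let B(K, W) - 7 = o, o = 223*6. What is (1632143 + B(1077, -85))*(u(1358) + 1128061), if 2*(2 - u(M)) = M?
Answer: 1841568235392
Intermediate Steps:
u(M) = 2 - M/2
o = 1338
B(K, W) = 1345 (B(K, W) = 7 + 1338 = 1345)
(1632143 + B(1077, -85))*(u(1358) + 1128061) = (1632143 + 1345)*((2 - 1/2*1358) + 1128061) = 1633488*((2 - 679) + 1128061) = 1633488*(-677 + 1128061) = 1633488*1127384 = 1841568235392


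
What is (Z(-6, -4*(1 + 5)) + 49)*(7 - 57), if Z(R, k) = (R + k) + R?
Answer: -650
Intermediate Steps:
Z(R, k) = k + 2*R
(Z(-6, -4*(1 + 5)) + 49)*(7 - 57) = ((-4*(1 + 5) + 2*(-6)) + 49)*(7 - 57) = ((-4*6 - 12) + 49)*(-50) = ((-24 - 12) + 49)*(-50) = (-36 + 49)*(-50) = 13*(-50) = -650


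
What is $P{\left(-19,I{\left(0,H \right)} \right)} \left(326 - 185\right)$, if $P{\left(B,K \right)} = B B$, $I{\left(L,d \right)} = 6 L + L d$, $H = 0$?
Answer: $50901$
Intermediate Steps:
$P{\left(B,K \right)} = B^{2}$
$P{\left(-19,I{\left(0,H \right)} \right)} \left(326 - 185\right) = \left(-19\right)^{2} \left(326 - 185\right) = 361 \cdot 141 = 50901$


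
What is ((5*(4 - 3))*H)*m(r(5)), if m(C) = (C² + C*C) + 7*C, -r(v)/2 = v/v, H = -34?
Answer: 1020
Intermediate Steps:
r(v) = -2 (r(v) = -2*v/v = -2*1 = -2)
m(C) = 2*C² + 7*C (m(C) = (C² + C²) + 7*C = 2*C² + 7*C)
((5*(4 - 3))*H)*m(r(5)) = ((5*(4 - 3))*(-34))*(-2*(7 + 2*(-2))) = ((5*1)*(-34))*(-2*(7 - 4)) = (5*(-34))*(-2*3) = -170*(-6) = 1020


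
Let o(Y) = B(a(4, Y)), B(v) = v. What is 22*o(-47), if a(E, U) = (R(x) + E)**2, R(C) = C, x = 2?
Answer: 792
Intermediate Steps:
a(E, U) = (2 + E)**2
o(Y) = 36 (o(Y) = (2 + 4)**2 = 6**2 = 36)
22*o(-47) = 22*36 = 792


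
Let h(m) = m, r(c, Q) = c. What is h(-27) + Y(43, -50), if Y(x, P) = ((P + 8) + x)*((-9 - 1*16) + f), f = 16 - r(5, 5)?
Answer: -41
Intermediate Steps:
f = 11 (f = 16 - 1*5 = 16 - 5 = 11)
Y(x, P) = -112 - 14*P - 14*x (Y(x, P) = ((P + 8) + x)*((-9 - 1*16) + 11) = ((8 + P) + x)*((-9 - 16) + 11) = (8 + P + x)*(-25 + 11) = (8 + P + x)*(-14) = -112 - 14*P - 14*x)
h(-27) + Y(43, -50) = -27 + (-112 - 14*(-50) - 14*43) = -27 + (-112 + 700 - 602) = -27 - 14 = -41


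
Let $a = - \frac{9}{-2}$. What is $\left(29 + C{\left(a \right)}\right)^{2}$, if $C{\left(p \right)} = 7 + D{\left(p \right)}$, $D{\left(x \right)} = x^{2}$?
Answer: $\frac{50625}{16} \approx 3164.1$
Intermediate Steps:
$a = \frac{9}{2}$ ($a = \left(-9\right) \left(- \frac{1}{2}\right) = \frac{9}{2} \approx 4.5$)
$C{\left(p \right)} = 7 + p^{2}$
$\left(29 + C{\left(a \right)}\right)^{2} = \left(29 + \left(7 + \left(\frac{9}{2}\right)^{2}\right)\right)^{2} = \left(29 + \left(7 + \frac{81}{4}\right)\right)^{2} = \left(29 + \frac{109}{4}\right)^{2} = \left(\frac{225}{4}\right)^{2} = \frac{50625}{16}$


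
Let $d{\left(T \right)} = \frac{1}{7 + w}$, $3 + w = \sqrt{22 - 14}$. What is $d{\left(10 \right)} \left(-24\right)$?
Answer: $-12 + 6 \sqrt{2} \approx -3.5147$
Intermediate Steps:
$w = -3 + 2 \sqrt{2}$ ($w = -3 + \sqrt{22 - 14} = -3 + \sqrt{8} = -3 + 2 \sqrt{2} \approx -0.17157$)
$d{\left(T \right)} = \frac{1}{4 + 2 \sqrt{2}}$ ($d{\left(T \right)} = \frac{1}{7 - \left(3 - 2 \sqrt{2}\right)} = \frac{1}{4 + 2 \sqrt{2}}$)
$d{\left(10 \right)} \left(-24\right) = \left(\frac{1}{2} - \frac{\sqrt{2}}{4}\right) \left(-24\right) = -12 + 6 \sqrt{2}$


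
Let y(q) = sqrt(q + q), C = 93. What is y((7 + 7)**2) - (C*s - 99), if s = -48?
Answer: 4563 + 14*sqrt(2) ≈ 4582.8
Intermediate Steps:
y(q) = sqrt(2)*sqrt(q) (y(q) = sqrt(2*q) = sqrt(2)*sqrt(q))
y((7 + 7)**2) - (C*s - 99) = sqrt(2)*sqrt((7 + 7)**2) - (93*(-48) - 99) = sqrt(2)*sqrt(14**2) - (-4464 - 99) = sqrt(2)*sqrt(196) - 1*(-4563) = sqrt(2)*14 + 4563 = 14*sqrt(2) + 4563 = 4563 + 14*sqrt(2)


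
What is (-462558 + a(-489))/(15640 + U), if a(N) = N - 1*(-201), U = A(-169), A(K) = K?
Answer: -154282/5157 ≈ -29.917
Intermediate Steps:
U = -169
a(N) = 201 + N (a(N) = N + 201 = 201 + N)
(-462558 + a(-489))/(15640 + U) = (-462558 + (201 - 489))/(15640 - 169) = (-462558 - 288)/15471 = -462846*1/15471 = -154282/5157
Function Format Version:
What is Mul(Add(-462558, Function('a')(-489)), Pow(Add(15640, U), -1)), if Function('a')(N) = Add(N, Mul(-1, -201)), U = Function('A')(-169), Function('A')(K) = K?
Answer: Rational(-154282, 5157) ≈ -29.917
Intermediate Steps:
U = -169
Function('a')(N) = Add(201, N) (Function('a')(N) = Add(N, 201) = Add(201, N))
Mul(Add(-462558, Function('a')(-489)), Pow(Add(15640, U), -1)) = Mul(Add(-462558, Add(201, -489)), Pow(Add(15640, -169), -1)) = Mul(Add(-462558, -288), Pow(15471, -1)) = Mul(-462846, Rational(1, 15471)) = Rational(-154282, 5157)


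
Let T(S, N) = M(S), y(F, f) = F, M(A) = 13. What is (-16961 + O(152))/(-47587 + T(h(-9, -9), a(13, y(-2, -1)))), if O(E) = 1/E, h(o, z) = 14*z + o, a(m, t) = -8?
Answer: 859357/2410416 ≈ 0.35652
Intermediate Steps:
h(o, z) = o + 14*z
T(S, N) = 13
(-16961 + O(152))/(-47587 + T(h(-9, -9), a(13, y(-2, -1)))) = (-16961 + 1/152)/(-47587 + 13) = (-16961 + 1/152)/(-47574) = -2578071/152*(-1/47574) = 859357/2410416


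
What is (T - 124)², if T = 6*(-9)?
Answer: 31684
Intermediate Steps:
T = -54
(T - 124)² = (-54 - 124)² = (-178)² = 31684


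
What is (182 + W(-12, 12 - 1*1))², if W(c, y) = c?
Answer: 28900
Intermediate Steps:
(182 + W(-12, 12 - 1*1))² = (182 - 12)² = 170² = 28900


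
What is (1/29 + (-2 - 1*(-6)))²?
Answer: 13689/841 ≈ 16.277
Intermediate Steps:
(1/29 + (-2 - 1*(-6)))² = (1/29 + (-2 + 6))² = (1/29 + 4)² = (117/29)² = 13689/841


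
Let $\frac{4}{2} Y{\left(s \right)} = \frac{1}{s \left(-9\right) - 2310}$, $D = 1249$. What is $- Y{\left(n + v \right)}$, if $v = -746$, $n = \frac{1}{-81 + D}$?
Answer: $- \frac{584}{5143863} \approx -0.00011353$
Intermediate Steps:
$n = \frac{1}{1168}$ ($n = \frac{1}{-81 + 1249} = \frac{1}{1168} \approx 0.00085616$)
$Y{\left(s \right)} = \frac{1}{2 \left(-2310 - 9 s\right)}$ ($Y{\left(s \right)} = \frac{1}{2 \left(s \left(-9\right) - 2310\right)} = \frac{1}{2 \left(- 9 s - 2310\right)} = \frac{1}{2 \left(-2310 - 9 s\right)}$)
$- Y{\left(n + v \right)} = - \frac{-1}{4620 + 18 \left(\frac{1}{1168} - 746\right)} = - \frac{-1}{4620 + 18 \left(- \frac{871327}{1168}\right)} = - \frac{-1}{4620 - \frac{7841943}{584}} = - \frac{-1}{- \frac{5143863}{584}} = - \frac{\left(-1\right) \left(-584\right)}{5143863} = \left(-1\right) \frac{584}{5143863} = - \frac{584}{5143863}$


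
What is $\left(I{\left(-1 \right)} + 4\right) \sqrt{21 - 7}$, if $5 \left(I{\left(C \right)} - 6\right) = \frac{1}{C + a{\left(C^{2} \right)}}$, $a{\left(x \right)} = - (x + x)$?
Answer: $\frac{149 \sqrt{14}}{15} \approx 37.167$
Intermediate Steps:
$a{\left(x \right)} = - 2 x$
$I{\left(C \right)} = 6 + \frac{1}{5 \left(C - 2 C^{2}\right)}$
$\left(I{\left(-1 \right)} + 4\right) \sqrt{21 - 7} = \left(\frac{-1 - -30 + 60 \left(-1\right)^{2}}{5 \left(-1\right) \left(-1 + 2 \left(-1\right)\right)} + 4\right) \sqrt{21 - 7} = \left(\frac{1}{5} \left(-1\right) \frac{1}{-1 - 2} \left(-1 + 30 + 60 \cdot 1\right) + 4\right) \sqrt{14} = \left(\frac{1}{5} \left(-1\right) \frac{1}{-3} \left(-1 + 30 + 60\right) + 4\right) \sqrt{14} = \left(\frac{1}{5} \left(-1\right) \left(- \frac{1}{3}\right) 89 + 4\right) \sqrt{14} = \left(\frac{89}{15} + 4\right) \sqrt{14} = \frac{149 \sqrt{14}}{15}$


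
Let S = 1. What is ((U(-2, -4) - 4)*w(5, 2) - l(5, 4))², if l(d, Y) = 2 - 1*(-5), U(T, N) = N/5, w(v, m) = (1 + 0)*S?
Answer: 3481/25 ≈ 139.24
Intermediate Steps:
w(v, m) = 1 (w(v, m) = (1 + 0)*1 = 1*1 = 1)
U(T, N) = N/5 (U(T, N) = N*(⅕) = N/5)
l(d, Y) = 7 (l(d, Y) = 2 + 5 = 7)
((U(-2, -4) - 4)*w(5, 2) - l(5, 4))² = (((⅕)*(-4) - 4)*1 - 1*7)² = ((-⅘ - 4)*1 - 7)² = (-24/5*1 - 7)² = (-24/5 - 7)² = (-59/5)² = 3481/25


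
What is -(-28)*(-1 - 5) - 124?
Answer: -292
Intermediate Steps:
-(-28)*(-1 - 5) - 124 = -(-28)*(-6) - 124 = -14*12 - 124 = -168 - 124 = -292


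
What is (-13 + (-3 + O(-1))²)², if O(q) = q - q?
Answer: 16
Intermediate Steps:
O(q) = 0
(-13 + (-3 + O(-1))²)² = (-13 + (-3 + 0)²)² = (-13 + (-3)²)² = (-13 + 9)² = (-4)² = 16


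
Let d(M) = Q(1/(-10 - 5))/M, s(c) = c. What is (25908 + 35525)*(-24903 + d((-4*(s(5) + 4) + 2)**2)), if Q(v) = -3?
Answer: -1768525279143/1156 ≈ -1.5299e+9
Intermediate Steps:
d(M) = -3/M
(25908 + 35525)*(-24903 + d((-4*(s(5) + 4) + 2)**2)) = (25908 + 35525)*(-24903 - 3/(-4*(5 + 4) + 2)**2) = 61433*(-24903 - 3/(-4*9 + 2)**2) = 61433*(-24903 - 3/(-36 + 2)**2) = 61433*(-24903 - 3/((-34)**2)) = 61433*(-24903 - 3/1156) = 61433*(-28787871/1156) = -1768525279143/1156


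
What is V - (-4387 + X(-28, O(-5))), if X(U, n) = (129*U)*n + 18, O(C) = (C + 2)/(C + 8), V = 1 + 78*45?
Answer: 4268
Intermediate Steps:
V = 3511 (V = 1 + 3510 = 3511)
O(C) = (2 + C)/(8 + C)
X(U, n) = 18 + 129*U*n (X(U, n) = 129*U*n + 18 = 18 + 129*U*n)
V - (-4387 + X(-28, O(-5))) = 3511 - (-4387 + (18 + 129*(-28)*((2 - 5)/(8 - 5)))) = 3511 - (-4387 + (18 + 129*(-28)*(-3/3))) = 3511 - (-4387 + (18 + 129*(-28)*((⅓)*(-3)))) = 3511 - (-4387 + (18 + 129*(-28)*(-1))) = 3511 - (-4387 + (18 + 3612)) = 3511 - (-4387 + 3630) = 3511 - 1*(-757) = 3511 + 757 = 4268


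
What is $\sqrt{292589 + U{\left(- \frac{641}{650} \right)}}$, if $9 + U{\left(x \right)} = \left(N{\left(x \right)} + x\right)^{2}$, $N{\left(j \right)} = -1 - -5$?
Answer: $\frac{\sqrt{123618887681}}{650} \approx 540.92$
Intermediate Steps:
$N{\left(j \right)} = 4$ ($N{\left(j \right)} = -1 + 5 = 4$)
$U{\left(x \right)} = -9 + \left(4 + x\right)^{2}$
$\sqrt{292589 + U{\left(- \frac{641}{650} \right)}} = \sqrt{292589 - \left(9 - \left(4 - \frac{641}{650}\right)^{2}\right)} = \sqrt{292589 - \left(9 - \left(\frac{1959}{650}\right)^{2}\right)} = \sqrt{292589 + \left(-9 + \frac{3837681}{422500}\right)} = \sqrt{292589 + \frac{35181}{422500}} = \sqrt{\frac{123618887681}{422500}} = \frac{\sqrt{123618887681}}{650}$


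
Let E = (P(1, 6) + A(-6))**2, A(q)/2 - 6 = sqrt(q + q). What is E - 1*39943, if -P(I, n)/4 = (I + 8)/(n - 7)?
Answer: -37687 + 384*I*sqrt(3) ≈ -37687.0 + 665.11*I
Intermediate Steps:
P(I, n) = -4*(8 + I)/(-7 + n) (P(I, n) = -4*(I + 8)/(n - 7) = -4*(8 + I)/(-7 + n))
A(q) = 12 + 2*sqrt(2)*sqrt(q) (A(q) = 12 + 2*sqrt(q + q) = 12 + 2*sqrt(2*q) = 12 + 2*(sqrt(2)*sqrt(q)) = 12 + 2*sqrt(2)*sqrt(q))
E = (48 + 4*I*sqrt(3))**2 (E = (4*(-8 - 1*1)/(-7 + 6) + (12 + 2*sqrt(2)*sqrt(-6)))**2 = (4*(-8 - 1)/(-1) + (12 + 2*sqrt(2)*(I*sqrt(6))))**2 = (4*(-1)*(-9) + (12 + 4*I*sqrt(3)))**2 = (36 + (12 + 4*I*sqrt(3)))**2 = (48 + 4*I*sqrt(3))**2 ≈ 2256.0 + 665.11*I)
E - 1*39943 = (2256 + 384*I*sqrt(3)) - 1*39943 = (2256 + 384*I*sqrt(3)) - 39943 = -37687 + 384*I*sqrt(3)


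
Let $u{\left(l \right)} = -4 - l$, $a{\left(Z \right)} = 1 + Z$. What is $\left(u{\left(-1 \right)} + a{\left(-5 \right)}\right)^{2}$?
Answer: $49$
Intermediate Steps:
$\left(u{\left(-1 \right)} + a{\left(-5 \right)}\right)^{2} = \left(\left(-4 - -1\right) + \left(1 - 5\right)\right)^{2} = \left(\left(-4 + 1\right) - 4\right)^{2} = \left(-3 - 4\right)^{2} = \left(-7\right)^{2} = 49$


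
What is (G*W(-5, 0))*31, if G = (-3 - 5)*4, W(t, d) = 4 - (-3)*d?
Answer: -3968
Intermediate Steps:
W(t, d) = 4 + 3*d
G = -32 (G = -8*4 = -32)
(G*W(-5, 0))*31 = -32*(4 + 3*0)*31 = -32*(4 + 0)*31 = -32*4*31 = -128*31 = -3968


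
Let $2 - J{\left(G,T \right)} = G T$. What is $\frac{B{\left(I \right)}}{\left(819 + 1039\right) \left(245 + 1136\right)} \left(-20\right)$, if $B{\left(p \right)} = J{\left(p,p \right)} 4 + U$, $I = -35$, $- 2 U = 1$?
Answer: $\frac{48925}{1282949} \approx 0.038135$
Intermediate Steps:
$J{\left(G,T \right)} = 2 - G T$
$U = - \frac{1}{2}$ ($U = \left(- \frac{1}{2}\right) 1 = - \frac{1}{2} \approx -0.5$)
$B{\left(p \right)} = \frac{15}{2} - 4 p^{2}$ ($B{\left(p \right)} = \left(2 - p p\right) 4 - \frac{1}{2} = \left(2 - p^{2}\right) 4 - \frac{1}{2} = \left(8 - 4 p^{2}\right) - \frac{1}{2} = \frac{15}{2} - 4 p^{2}$)
$\frac{B{\left(I \right)}}{\left(819 + 1039\right) \left(245 + 1136\right)} \left(-20\right) = \frac{\frac{15}{2} - 4 \left(-35\right)^{2}}{\left(819 + 1039\right) \left(245 + 1136\right)} \left(-20\right) = \frac{\frac{15}{2} - 4900}{1858 \cdot 1381} \left(-20\right) = \frac{\frac{15}{2} - 4900}{2565898} \left(-20\right) = \left(- \frac{9785}{2}\right) \frac{1}{2565898} \left(-20\right) = \left(- \frac{9785}{5131796}\right) \left(-20\right) = \frac{48925}{1282949}$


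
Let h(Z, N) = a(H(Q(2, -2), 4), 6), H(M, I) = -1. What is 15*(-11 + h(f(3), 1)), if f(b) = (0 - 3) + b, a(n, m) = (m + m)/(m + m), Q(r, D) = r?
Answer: -150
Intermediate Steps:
a(n, m) = 1 (a(n, m) = (2*m)/((2*m)) = (2*m)*(1/(2*m)) = 1)
f(b) = -3 + b
h(Z, N) = 1
15*(-11 + h(f(3), 1)) = 15*(-11 + 1) = 15*(-10) = -150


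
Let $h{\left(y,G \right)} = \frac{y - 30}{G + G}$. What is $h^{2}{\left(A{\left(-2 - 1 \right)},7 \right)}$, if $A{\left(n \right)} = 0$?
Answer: $\frac{225}{49} \approx 4.5918$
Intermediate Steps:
$h{\left(y,G \right)} = \frac{-30 + y}{2 G}$
$h^{2}{\left(A{\left(-2 - 1 \right)},7 \right)} = \left(\frac{-30 + 0}{2 \cdot 7}\right)^{2} = \left(\frac{1}{2} \cdot \frac{1}{7} \left(-30\right)\right)^{2} = \left(- \frac{15}{7}\right)^{2} = \frac{225}{49}$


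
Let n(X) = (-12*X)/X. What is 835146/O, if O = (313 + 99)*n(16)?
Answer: -139191/824 ≈ -168.92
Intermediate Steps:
n(X) = -12
O = -4944 (O = (313 + 99)*(-12) = 412*(-12) = -4944)
835146/O = 835146/(-4944) = 835146*(-1/4944) = -139191/824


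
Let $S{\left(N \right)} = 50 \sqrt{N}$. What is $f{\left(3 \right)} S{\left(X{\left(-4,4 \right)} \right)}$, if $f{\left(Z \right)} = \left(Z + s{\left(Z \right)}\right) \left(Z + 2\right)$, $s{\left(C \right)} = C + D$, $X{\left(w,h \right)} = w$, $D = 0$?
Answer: $3000 i \approx 3000.0 i$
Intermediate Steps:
$s{\left(C \right)} = C$ ($s{\left(C \right)} = C + 0 = C$)
$f{\left(Z \right)} = 2 Z \left(2 + Z\right)$ ($f{\left(Z \right)} = \left(Z + Z\right) \left(Z + 2\right) = 2 Z \left(2 + Z\right)$)
$f{\left(3 \right)} S{\left(X{\left(-4,4 \right)} \right)} = 2 \cdot 3 \left(2 + 3\right) 50 \sqrt{-4} = 2 \cdot 3 \cdot 5 \cdot 50 \cdot 2 i = 30 \cdot 100 i = 3000 i$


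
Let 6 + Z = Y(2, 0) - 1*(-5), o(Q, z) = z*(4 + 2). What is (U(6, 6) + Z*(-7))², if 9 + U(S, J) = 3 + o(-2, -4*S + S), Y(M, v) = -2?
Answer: 8649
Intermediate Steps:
o(Q, z) = 6*z (o(Q, z) = z*6 = 6*z)
U(S, J) = -6 - 18*S (U(S, J) = -9 + (3 + 6*(-4*S + S)) = -9 + (3 + 6*(-3*S)) = -9 + (3 - 18*S) = -6 - 18*S)
Z = -3 (Z = -6 + (-2 - 1*(-5)) = -6 + (-2 + 5) = -6 + 3 = -3)
(U(6, 6) + Z*(-7))² = ((-6 - 18*6) - 3*(-7))² = ((-6 - 108) + 21)² = (-114 + 21)² = (-93)² = 8649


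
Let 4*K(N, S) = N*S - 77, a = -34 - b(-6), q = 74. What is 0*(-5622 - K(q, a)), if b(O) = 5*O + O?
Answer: 0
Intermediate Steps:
b(O) = 6*O
a = 2 (a = -34 - 6*(-6) = -34 - 1*(-36) = -34 + 36 = 2)
K(N, S) = -77/4 + N*S/4 (K(N, S) = (N*S - 77)/4 = (-77 + N*S)/4 = -77/4 + N*S/4)
0*(-5622 - K(q, a)) = 0*(-5622 - (-77/4 + (1/4)*74*2)) = 0*(-5622 - (-77/4 + 37)) = 0*(-5622 - 1*71/4) = 0*(-5622 - 71/4) = 0*(-22559/4) = 0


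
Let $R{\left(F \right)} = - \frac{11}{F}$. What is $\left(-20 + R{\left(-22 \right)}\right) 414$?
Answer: $-8073$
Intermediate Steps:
$\left(-20 + R{\left(-22 \right)}\right) 414 = \left(-20 - \frac{11}{-22}\right) 414 = \left(-20 - - \frac{1}{2}\right) 414 = \left(-20 + \frac{1}{2}\right) 414 = \left(- \frac{39}{2}\right) 414 = -8073$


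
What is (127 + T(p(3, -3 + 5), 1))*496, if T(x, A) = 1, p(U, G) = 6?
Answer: 63488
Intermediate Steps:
(127 + T(p(3, -3 + 5), 1))*496 = (127 + 1)*496 = 128*496 = 63488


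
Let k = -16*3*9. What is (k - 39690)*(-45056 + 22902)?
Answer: 888862788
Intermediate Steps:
k = -432 (k = -48*9 = -432)
(k - 39690)*(-45056 + 22902) = (-432 - 39690)*(-45056 + 22902) = -40122*(-22154) = 888862788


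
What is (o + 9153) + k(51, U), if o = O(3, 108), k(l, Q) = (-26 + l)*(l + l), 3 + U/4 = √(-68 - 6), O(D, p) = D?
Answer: 11706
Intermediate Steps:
U = -12 + 4*I*√74 (U = -12 + 4*√(-68 - 6) = -12 + 4*√(-74) = -12 + 4*(I*√74) = -12 + 4*I*√74 ≈ -12.0 + 34.409*I)
k(l, Q) = 2*l*(-26 + l) (k(l, Q) = (-26 + l)*(2*l) = 2*l*(-26 + l))
o = 3
(o + 9153) + k(51, U) = (3 + 9153) + 2*51*(-26 + 51) = 9156 + 2*51*25 = 9156 + 2550 = 11706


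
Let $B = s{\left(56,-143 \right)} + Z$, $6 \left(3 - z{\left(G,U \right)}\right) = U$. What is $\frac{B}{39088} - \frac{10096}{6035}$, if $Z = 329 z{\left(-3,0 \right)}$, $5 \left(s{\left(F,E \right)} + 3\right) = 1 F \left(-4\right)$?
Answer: $- \frac{48620547}{29487010} \approx -1.6489$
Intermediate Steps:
$z{\left(G,U \right)} = 3 - \frac{U}{6}$
$s{\left(F,E \right)} = -3 - \frac{4 F}{5}$ ($s{\left(F,E \right)} = -3 + \frac{1 F \left(-4\right)}{5} = -3 + \frac{F \left(-4\right)}{5} = -3 + \frac{\left(-4\right) F}{5} = -3 - \frac{4 F}{5}$)
$Z = 987$ ($Z = 329 \left(3 - 0\right) = 329 \left(3 + 0\right) = 329 \cdot 3 = 987$)
$B = \frac{4696}{5}$ ($B = \left(-3 - \frac{224}{5}\right) + 987 = - \frac{239}{5} + 987 = \frac{4696}{5} \approx 939.2$)
$\frac{B}{39088} - \frac{10096}{6035} = \frac{4696}{5 \cdot 39088} - \frac{10096}{6035} = \frac{4696}{5} \cdot \frac{1}{39088} - \frac{10096}{6035} = \frac{587}{24430} - \frac{10096}{6035} = - \frac{48620547}{29487010}$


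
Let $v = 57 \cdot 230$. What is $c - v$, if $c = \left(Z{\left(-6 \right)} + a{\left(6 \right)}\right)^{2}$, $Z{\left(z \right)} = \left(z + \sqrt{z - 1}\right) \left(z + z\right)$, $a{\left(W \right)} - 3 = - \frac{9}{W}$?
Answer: $- \frac{34863}{4} - 1764 i \sqrt{7} \approx -8715.8 - 4667.1 i$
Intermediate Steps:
$a{\left(W \right)} = 3 - \frac{9}{W}$
$v = 13110$
$Z{\left(z \right)} = 2 z \left(z + \sqrt{-1 + z}\right)$ ($Z{\left(z \right)} = \left(z + \sqrt{-1 + z}\right) 2 z = 2 z \left(z + \sqrt{-1 + z}\right)$)
$c = \left(\frac{147}{2} - 12 i \sqrt{7}\right)^{2}$ ($c = \left(2 \left(-6\right) \left(-6 + \sqrt{-1 - 6}\right) + \left(3 - \frac{9}{6}\right)\right)^{2} = \left(2 \left(-6\right) \left(-6 + \sqrt{-7}\right) + \left(3 - \frac{3}{2}\right)\right)^{2} = \left(2 \left(-6\right) \left(-6 + i \sqrt{7}\right) + \left(3 - \frac{3}{2}\right)\right)^{2} = \left(\left(72 - 12 i \sqrt{7}\right) + \frac{3}{2}\right)^{2} = \left(\frac{147}{2} - 12 i \sqrt{7}\right)^{2} \approx 4394.3 - 4667.1 i$)
$c - v = \left(\frac{17577}{4} - 1764 i \sqrt{7}\right) - 13110 = - \frac{34863}{4} - 1764 i \sqrt{7}$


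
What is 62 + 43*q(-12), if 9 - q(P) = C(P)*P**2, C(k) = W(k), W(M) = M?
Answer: 74753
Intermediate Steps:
C(k) = k
q(P) = 9 - P**3 (q(P) = 9 - P*P**2 = 9 - P**3)
62 + 43*q(-12) = 62 + 43*(9 - 1*(-12)**3) = 62 + 43*(9 - 1*(-1728)) = 62 + 43*(9 + 1728) = 62 + 43*1737 = 62 + 74691 = 74753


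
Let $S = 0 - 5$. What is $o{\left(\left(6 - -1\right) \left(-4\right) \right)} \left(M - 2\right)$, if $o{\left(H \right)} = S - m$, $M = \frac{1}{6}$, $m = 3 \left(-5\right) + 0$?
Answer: $- \frac{55}{3} \approx -18.333$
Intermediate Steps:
$m = -15$ ($m = -15 + 0 = -15$)
$S = -5$ ($S = 0 - 5 = -5$)
$M = \frac{1}{6} \approx 0.16667$
$o{\left(H \right)} = 10$ ($o{\left(H \right)} = -5 - -15 = -5 + 15 = 10$)
$o{\left(\left(6 - -1\right) \left(-4\right) \right)} \left(M - 2\right) = 10 \left(\frac{1}{6} - 2\right) = 10 \left(- \frac{11}{6}\right) = - \frac{55}{3}$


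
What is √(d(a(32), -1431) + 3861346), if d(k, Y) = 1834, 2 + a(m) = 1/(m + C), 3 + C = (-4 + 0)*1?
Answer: 2*√965795 ≈ 1965.5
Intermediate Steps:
C = -7 (C = -3 + (-4 + 0)*1 = -3 - 4*1 = -3 - 4 = -7)
a(m) = -2 + 1/(-7 + m) (a(m) = -2 + 1/(m - 7) = -2 + 1/(-7 + m))
√(d(a(32), -1431) + 3861346) = √(1834 + 3861346) = √3863180 = 2*√965795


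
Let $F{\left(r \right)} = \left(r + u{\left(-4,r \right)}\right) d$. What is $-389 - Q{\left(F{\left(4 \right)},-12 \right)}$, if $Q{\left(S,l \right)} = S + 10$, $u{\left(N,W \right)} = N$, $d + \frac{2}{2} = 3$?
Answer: $-399$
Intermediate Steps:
$d = 2$ ($d = -1 + 3 = 2$)
$F{\left(r \right)} = -8 + 2 r$ ($F{\left(r \right)} = \left(r - 4\right) 2 = \left(-4 + r\right) 2 = -8 + 2 r$)
$Q{\left(S,l \right)} = 10 + S$
$-389 - Q{\left(F{\left(4 \right)},-12 \right)} = -389 - \left(10 + \left(-8 + 2 \cdot 4\right)\right) = -389 - \left(10 + \left(-8 + 8\right)\right) = -389 - \left(10 + 0\right) = -389 - 10 = -399$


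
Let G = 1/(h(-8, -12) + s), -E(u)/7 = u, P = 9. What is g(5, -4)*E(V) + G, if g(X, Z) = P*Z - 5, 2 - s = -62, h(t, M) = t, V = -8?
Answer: -128575/56 ≈ -2296.0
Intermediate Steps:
s = 64 (s = 2 - 1*(-62) = 2 + 62 = 64)
E(u) = -7*u
g(X, Z) = -5 + 9*Z (g(X, Z) = 9*Z - 5 = -5 + 9*Z)
G = 1/56 (G = 1/(-8 + 64) = 1/56 ≈ 0.017857)
g(5, -4)*E(V) + G = (-5 + 9*(-4))*(-7*(-8)) + 1/56 = (-5 - 36)*56 + 1/56 = -41*56 + 1/56 = -2296 + 1/56 = -128575/56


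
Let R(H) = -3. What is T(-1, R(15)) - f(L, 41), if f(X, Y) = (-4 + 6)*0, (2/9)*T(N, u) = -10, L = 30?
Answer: -45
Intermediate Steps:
T(N, u) = -45 (T(N, u) = (9/2)*(-10) = -45)
f(X, Y) = 0 (f(X, Y) = 2*0 = 0)
T(-1, R(15)) - f(L, 41) = -45 - 1*0 = -45 + 0 = -45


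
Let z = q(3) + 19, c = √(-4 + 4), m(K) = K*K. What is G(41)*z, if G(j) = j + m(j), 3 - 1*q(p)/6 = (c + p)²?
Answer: -29274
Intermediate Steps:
m(K) = K²
c = 0 (c = √0 = 0)
q(p) = 18 - 6*p² (q(p) = 18 - 6*(0 + p)² = 18 - 6*p²)
z = -17 (z = (18 - 6*3²) + 19 = (18 - 6*9) + 19 = (18 - 54) + 19 = -36 + 19 = -17)
G(j) = j + j²
G(41)*z = (41*(1 + 41))*(-17) = (41*42)*(-17) = 1722*(-17) = -29274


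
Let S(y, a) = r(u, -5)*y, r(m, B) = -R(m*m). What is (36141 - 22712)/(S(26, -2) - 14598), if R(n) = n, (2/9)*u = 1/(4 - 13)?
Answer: -26858/29209 ≈ -0.91951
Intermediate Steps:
u = -½ (u = 9/(2*(4 - 13)) = (9/2)/(-9) = (9/2)*(-⅑) = -½ ≈ -0.50000)
r(m, B) = -m² (r(m, B) = -m*m = -m²)
S(y, a) = -y/4 (S(y, a) = (-(-½)²)*y = (-1*¼)*y = -y/4)
(36141 - 22712)/(S(26, -2) - 14598) = (36141 - 22712)/(-¼*26 - 14598) = 13429/(-13/2 - 14598) = 13429/(-29209/2) = 13429*(-2/29209) = -26858/29209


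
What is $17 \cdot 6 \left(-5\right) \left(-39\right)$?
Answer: $19890$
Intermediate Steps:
$17 \cdot 6 \left(-5\right) \left(-39\right) = 102 \left(-5\right) \left(-39\right) = \left(-510\right) \left(-39\right) = 19890$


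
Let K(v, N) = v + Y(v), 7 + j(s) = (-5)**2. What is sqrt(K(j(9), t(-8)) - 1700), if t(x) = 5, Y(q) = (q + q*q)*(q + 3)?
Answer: 10*sqrt(55) ≈ 74.162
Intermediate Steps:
j(s) = 18 (j(s) = -7 + (-5)**2 = -7 + 25 = 18)
Y(q) = (3 + q)*(q + q**2) (Y(q) = (q + q**2)*(3 + q) = (3 + q)*(q + q**2))
K(v, N) = v + v*(3 + v**2 + 4*v)
sqrt(K(j(9), t(-8)) - 1700) = sqrt(18*(4 + 18**2 + 4*18) - 1700) = sqrt(18*(4 + 324 + 72) - 1700) = sqrt(18*400 - 1700) = sqrt(7200 - 1700) = sqrt(5500) = 10*sqrt(55)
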